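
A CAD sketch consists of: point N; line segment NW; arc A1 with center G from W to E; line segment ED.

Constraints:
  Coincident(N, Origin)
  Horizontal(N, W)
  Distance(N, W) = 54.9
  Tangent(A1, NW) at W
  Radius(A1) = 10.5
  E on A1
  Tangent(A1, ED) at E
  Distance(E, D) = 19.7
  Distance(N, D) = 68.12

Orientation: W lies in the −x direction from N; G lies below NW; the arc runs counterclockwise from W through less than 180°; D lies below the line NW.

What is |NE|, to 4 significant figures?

66.37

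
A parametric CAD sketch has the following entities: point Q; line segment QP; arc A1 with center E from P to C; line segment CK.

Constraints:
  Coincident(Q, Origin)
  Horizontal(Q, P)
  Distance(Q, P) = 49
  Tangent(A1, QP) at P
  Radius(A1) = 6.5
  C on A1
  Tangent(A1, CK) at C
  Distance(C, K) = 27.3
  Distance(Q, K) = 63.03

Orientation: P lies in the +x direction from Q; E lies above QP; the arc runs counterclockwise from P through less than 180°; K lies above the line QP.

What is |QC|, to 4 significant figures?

55.93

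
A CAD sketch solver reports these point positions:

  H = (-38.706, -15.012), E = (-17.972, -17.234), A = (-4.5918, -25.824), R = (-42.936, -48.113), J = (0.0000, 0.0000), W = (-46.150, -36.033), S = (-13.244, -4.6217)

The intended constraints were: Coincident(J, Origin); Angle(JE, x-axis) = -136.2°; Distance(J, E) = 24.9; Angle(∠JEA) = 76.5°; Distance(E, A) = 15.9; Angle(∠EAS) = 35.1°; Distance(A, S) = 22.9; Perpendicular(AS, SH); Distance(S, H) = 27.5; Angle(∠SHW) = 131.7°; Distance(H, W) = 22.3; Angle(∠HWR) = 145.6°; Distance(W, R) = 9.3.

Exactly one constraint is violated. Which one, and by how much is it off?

Distance(W, R) = 9.3 — off by 3.20.

J = (0.00, 0.00) ✓; JE at -136.2° ✓; |JE| = 24.90 ✓; ∠JEA = 76.50° ✓; |EA| = 15.90 ✓; ∠EAS = 35.10° ✓; |AS| = 22.90 ✓; ∠(AS, SH) = 90.00° ✓; |SH| = 27.50 ✓; ∠SHW = 131.7° ✓; |HW| = 22.30 ✓; ∠HWR = 145.6° ✓; |WR| = 12.50 ✗.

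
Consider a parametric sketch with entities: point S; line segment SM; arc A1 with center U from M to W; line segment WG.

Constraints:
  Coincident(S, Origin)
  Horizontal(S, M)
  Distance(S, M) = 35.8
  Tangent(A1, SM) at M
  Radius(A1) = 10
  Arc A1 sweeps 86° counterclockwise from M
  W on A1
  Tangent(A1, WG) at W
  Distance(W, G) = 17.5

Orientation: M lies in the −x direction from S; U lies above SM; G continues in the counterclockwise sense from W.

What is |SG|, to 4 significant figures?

36.35

S is at the origin; S and M share the same y with |SM| = 35.8 and M on the −x side, so M = (-35.80, 0.000). A1 meets SM tangentially, so UM is at right angles to SM, so U = M + (0, 10) = (-35.80, 10.00). On A1, M sits at bearing -90° from U; an 86° counterclockwise sweep puts W at bearing -4°, so W = U + 10.0·(cos -4°, sin -4°) = (-25.82, 9.302). The tangent condition forces UW to be normal to WG, so WG runs along (−sin -4°, cos -4°); with |WG| = 17.5, G = (-24.60, 26.76). Then |SG| = |G − S| = 36.35.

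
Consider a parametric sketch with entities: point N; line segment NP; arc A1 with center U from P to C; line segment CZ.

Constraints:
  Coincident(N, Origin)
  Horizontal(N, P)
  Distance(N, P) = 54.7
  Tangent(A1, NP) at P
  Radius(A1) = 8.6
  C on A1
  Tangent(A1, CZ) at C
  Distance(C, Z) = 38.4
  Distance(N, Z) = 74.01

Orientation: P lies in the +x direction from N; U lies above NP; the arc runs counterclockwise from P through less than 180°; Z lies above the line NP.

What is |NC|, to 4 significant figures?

63.97

N is at the origin; NP is horizontal with |NP| = 54.7 and P on the +x side, so P = (54.70, 0.000). Tangency of A1 to NP means the radius UP is perpendicular to NP, so U = P + (0, 8.6) = (54.70, 8.600). Since UC ⟂ CZ (tangency), |UZ| = √(8.6² + 38.4²) = 39.35 regardless of where C sits on A1. So Z lies on both circle(N, 74.01) and circle(U, 39.35); the above-NP intersection is Z = (56.41, 47.91). C is the foot of the tangent from Z: C = (63.17, 10.11).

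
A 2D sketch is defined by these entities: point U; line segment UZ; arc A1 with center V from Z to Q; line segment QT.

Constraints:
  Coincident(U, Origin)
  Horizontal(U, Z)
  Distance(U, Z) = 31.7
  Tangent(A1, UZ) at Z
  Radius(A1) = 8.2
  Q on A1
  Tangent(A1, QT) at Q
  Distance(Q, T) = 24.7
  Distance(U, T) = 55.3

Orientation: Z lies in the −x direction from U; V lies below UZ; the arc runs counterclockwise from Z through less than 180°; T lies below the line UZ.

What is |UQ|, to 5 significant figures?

39.947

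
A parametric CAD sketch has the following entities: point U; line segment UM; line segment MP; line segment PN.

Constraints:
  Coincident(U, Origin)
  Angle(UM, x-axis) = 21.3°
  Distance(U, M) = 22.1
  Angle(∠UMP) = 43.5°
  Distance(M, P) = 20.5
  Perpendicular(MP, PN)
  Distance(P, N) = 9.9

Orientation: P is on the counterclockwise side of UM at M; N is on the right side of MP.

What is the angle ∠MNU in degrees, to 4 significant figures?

54.13°

U is at the origin; UM runs at 21.3° with length 22.1, so M = 22.1·(cos 21.3°, sin 21.3°) = (20.59, 8.028). ∠UMP = 43.5°, so MP runs at 21.3° + (180° − 43.5°) = 157.8° from the x-axis; with |MP| = 20.5, P = M + 20.5·(cos 157.8°, sin 157.8°) = (1.610, 15.77). MP ⟂ PN; with |PN| = 9.9 on the right of MP, N = P + 9.9·(0.3778, 0.9259) = (5.351, 24.94). Then cos ∠MNU = NM·NU / (|NM||NU|), giving 54.13°.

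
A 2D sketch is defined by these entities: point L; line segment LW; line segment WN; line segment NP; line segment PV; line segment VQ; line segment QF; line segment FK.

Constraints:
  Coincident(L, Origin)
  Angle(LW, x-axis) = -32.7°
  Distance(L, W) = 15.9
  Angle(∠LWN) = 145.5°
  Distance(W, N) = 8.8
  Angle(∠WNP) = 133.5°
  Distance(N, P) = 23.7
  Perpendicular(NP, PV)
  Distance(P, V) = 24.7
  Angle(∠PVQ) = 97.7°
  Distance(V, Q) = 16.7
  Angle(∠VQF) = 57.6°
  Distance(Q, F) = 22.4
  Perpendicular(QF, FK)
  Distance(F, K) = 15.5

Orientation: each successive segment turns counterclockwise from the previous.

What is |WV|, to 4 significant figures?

34.94

L is at the origin; LW runs at -32.7° with length 15.9, so W = (13.38, -8.590). ∠LWN = 145.5° gives WN at 1.800° from the x-axis; with |WN| = 8.8, N = (22.18, -8.313). ∠WNP = 133.5° gives NP at 48.30° from the x-axis; with |NP| = 23.7, P = (37.94, 9.382). NP ⟂ PV, so PV runs at 138.3°; with |PV| = 24.7, V = (19.50, 25.81). Then |WV| = |V − W| = 34.94.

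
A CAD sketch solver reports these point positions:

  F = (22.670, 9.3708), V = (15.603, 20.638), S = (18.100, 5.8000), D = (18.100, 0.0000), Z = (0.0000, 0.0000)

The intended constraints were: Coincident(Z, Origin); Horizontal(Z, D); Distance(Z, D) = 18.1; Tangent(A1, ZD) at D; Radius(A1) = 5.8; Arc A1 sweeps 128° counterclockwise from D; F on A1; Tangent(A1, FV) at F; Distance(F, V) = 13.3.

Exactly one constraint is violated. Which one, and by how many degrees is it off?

Tangent(A1, FV) at F — off by 5.91°.

Z = (0.00, 0.00) ✓; Z.y = 0.00, D.y = 0.00 ✓; |ZD| = 18.10 ✓; ∠(SD, DZ) = 90.00° ✓; |SD| = 5.800 ✓; bearing(S→F) − bearing(S→D) = 128.0° ✓; |SF| = 5.800 ✓; ∠(SF, FV) = 95.91° ✗; |FV| = 13.30 ✓.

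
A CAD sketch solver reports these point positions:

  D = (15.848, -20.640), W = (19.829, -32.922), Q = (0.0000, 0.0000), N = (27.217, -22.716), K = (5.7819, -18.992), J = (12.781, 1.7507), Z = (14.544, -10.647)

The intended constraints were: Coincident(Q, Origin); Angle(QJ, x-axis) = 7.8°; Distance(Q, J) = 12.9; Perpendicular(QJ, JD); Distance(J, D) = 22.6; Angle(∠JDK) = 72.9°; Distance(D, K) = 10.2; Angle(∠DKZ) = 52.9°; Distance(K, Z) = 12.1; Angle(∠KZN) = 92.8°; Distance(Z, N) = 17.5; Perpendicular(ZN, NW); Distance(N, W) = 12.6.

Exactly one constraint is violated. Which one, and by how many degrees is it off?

Perpendicular(ZN, NW) — off by 7.70°.

Q = (0.00, 0.00) ✓; QJ at 7.800° ✓; |QJ| = 12.90 ✓; ∠(QJ, JD) = 90.00° ✓; |JD| = 22.60 ✓; ∠JDK = 72.90° ✓; |DK| = 10.20 ✓; ∠DKZ = 52.90° ✓; |KZ| = 12.10 ✓; ∠KZN = 92.80° ✓; |ZN| = 17.50 ✓; ∠(ZN, NW) = 82.30° ✗; |NW| = 12.60 ✓.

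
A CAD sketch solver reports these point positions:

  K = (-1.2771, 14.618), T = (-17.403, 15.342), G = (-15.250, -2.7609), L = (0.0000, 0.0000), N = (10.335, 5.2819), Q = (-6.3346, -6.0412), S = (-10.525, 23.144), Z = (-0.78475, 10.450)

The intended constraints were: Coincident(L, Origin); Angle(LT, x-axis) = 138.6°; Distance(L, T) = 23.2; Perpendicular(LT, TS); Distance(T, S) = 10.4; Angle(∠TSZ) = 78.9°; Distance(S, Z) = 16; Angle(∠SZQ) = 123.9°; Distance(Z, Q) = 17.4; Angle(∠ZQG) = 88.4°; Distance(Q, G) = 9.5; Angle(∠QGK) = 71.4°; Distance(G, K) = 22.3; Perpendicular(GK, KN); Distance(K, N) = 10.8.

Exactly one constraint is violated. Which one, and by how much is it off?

Distance(K, N) = 10.8 — off by 4.10.

L = (0.00, 0.00) ✓; LT at 138.6° ✓; |LT| = 23.20 ✓; ∠(LT, TS) = 90.00° ✓; |TS| = 10.40 ✓; ∠TSZ = 78.90° ✓; |SZ| = 16.00 ✓; ∠SZQ = 123.9° ✓; |ZQ| = 17.40 ✓; ∠ZQG = 88.40° ✓; |QG| = 9.500 ✓; ∠QGK = 71.40° ✓; |GK| = 22.30 ✓; ∠(GK, KN) = 90.00° ✓; |KN| = 14.90 ✗.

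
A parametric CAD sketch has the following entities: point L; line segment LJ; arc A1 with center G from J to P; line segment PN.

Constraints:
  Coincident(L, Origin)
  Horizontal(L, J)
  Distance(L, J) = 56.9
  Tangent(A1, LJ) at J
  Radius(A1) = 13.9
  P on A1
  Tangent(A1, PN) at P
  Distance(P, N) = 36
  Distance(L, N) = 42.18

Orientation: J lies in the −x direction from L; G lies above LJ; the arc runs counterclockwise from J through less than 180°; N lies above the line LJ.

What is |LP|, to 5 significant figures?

46.087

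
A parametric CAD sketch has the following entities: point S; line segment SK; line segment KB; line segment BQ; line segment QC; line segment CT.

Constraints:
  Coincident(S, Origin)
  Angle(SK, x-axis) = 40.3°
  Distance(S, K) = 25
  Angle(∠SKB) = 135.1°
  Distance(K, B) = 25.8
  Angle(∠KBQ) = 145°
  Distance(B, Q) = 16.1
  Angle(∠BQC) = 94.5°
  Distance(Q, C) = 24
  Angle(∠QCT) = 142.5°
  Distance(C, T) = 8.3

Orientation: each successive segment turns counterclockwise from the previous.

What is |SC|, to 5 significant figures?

46.175

S is at the origin; SK runs at 40.3° with length 25.0, so K = (19.067, 16.170). ∠SKB = 135.1° gives KB at 85.200° from the x-axis; with |KB| = 25.8, B = (21.226, 41.879). ∠KBQ = 145.0° gives BQ at 120.20° from the x-axis; with |BQ| = 16.1, Q = (13.127, 55.794). ∠BQC = 94.5° gives QC at -154.30° from the x-axis; with |QC| = 24.0, C = (-8.4989, 45.386). Then |SC| = |C − S| = 46.175.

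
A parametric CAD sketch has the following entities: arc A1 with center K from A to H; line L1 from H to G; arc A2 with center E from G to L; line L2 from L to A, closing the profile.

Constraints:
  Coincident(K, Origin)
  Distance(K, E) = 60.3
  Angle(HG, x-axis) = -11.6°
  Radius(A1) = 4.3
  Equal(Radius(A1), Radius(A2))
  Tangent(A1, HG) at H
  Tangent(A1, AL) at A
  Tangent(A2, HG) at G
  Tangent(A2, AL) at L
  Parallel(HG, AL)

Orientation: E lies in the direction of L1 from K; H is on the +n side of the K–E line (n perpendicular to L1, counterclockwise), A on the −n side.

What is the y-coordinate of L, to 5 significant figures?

-16.337

Tangency of A1 to both parallel lines with radius 4.3 puts H and A at K ± 4.3·n: H = (0.86464, 4.2122), A = (-0.86464, -4.2122). Equal radii place G and L the same way about E: G = E + 4.3·n = (59.933, -7.9128), L = E − 4.3·n = (58.204, -16.337). So L.y = -16.337.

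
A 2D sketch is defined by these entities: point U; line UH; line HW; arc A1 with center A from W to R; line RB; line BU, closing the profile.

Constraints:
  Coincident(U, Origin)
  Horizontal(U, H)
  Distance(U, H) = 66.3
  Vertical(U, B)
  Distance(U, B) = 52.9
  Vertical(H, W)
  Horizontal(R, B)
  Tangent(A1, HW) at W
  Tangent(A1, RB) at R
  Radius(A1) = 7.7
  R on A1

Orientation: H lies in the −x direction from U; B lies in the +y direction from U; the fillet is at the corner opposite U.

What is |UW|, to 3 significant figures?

80.2

U is at the origin; UH is horizontal with |UH| = 66.3 and H on the −x side, so H = (-66.3, 0.00). U and B share the same x with |UB| = 52.9 and B on the +y side, so B = (0.00, 52.9). The virtual corner opposite U is at (-66.3, 52.9). Since A1 is tangent to HW there, AW ⟂ HW and A1 meets RB tangentially, so AR is at right angles to RB, with radius 7.7, so the center A sits 7.7 in from both sides at A = (-58.6, 45.2). That places the tangent points at W = (-66.3, 45.2) on HW and R = (-58.6, 52.9) on RB. Then |UW| = |W − U| = 80.2.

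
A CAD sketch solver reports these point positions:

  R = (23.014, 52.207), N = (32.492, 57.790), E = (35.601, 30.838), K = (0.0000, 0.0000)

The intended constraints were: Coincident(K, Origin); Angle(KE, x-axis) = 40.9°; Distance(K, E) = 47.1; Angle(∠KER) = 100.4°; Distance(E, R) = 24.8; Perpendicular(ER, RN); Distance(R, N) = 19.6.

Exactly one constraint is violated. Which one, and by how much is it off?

Distance(R, N) = 19.6 — off by 8.60.

K = (0.00, 0.00) ✓; KE at 40.90° ✓; |KE| = 47.10 ✓; ∠KER = 100.4° ✓; |ER| = 24.80 ✓; ∠(ER, RN) = 90.00° ✓; |RN| = 11.00 ✗.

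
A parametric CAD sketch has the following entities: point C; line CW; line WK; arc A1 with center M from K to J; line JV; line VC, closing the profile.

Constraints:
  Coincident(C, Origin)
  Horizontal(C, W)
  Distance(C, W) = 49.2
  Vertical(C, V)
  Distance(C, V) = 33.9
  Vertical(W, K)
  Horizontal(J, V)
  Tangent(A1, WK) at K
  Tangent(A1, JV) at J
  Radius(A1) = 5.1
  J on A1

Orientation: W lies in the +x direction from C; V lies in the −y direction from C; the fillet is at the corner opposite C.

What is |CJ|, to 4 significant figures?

55.62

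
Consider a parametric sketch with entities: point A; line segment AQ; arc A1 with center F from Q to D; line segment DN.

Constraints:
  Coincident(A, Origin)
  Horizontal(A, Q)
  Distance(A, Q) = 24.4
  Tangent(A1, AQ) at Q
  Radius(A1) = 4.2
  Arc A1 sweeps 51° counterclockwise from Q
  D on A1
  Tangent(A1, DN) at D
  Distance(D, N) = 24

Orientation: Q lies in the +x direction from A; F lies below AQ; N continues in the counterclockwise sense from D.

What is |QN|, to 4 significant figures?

27.31

A is at the origin; AQ is horizontal with |AQ| = 24.4 and Q on the +x side, so Q = (24.40, 0.000). Since A1 is tangent to AQ there, FQ ⟂ AQ, so F = Q + (0, -4.2) = (24.40, -4.200). On A1, Q sits at bearing 90° from F; a 51° counterclockwise sweep puts D at bearing 141°, so D = F + 4.2·(cos 141°, sin 141°) = (21.14, -1.557). Tangency of A1 to DN means the radius FD is perpendicular to DN, so DN runs along (−sin 141°, cos 141°); with |DN| = 24.0, N = (6.032, -20.21). Then |QN| = |N − Q| = 27.31.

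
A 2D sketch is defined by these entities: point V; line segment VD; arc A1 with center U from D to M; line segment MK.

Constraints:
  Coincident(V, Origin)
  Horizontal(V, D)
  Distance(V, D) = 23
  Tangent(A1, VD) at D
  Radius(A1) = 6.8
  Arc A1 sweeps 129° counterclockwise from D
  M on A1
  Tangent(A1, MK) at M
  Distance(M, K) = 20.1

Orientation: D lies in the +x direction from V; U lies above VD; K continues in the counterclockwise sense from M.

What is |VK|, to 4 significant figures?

30.94

On A1, D sits at bearing -90° from U; a 129° counterclockwise sweep puts M at bearing 39°, so M = U + 6.8·(cos 39°, sin 39°) = (28.28, 11.08). Since A1 is tangent to MK there, UM ⟂ MK, so MK runs along (−sin 39°, cos 39°); with |MK| = 20.1, K = (15.64, 26.70). Then |VK| = |K − V| = 30.94.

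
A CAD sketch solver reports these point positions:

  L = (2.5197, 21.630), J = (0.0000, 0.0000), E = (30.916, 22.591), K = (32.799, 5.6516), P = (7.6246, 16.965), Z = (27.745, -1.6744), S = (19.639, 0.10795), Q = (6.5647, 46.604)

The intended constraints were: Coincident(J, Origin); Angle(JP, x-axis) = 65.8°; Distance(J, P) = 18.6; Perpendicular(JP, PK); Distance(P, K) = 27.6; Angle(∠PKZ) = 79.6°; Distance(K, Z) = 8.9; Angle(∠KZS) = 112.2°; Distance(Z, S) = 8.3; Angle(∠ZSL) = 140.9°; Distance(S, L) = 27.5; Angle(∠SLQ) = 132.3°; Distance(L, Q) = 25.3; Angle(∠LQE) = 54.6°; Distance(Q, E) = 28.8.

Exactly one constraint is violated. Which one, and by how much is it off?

Distance(Q, E) = 28.8 — off by 5.40.

J = (0.00, 0.00) ✓; JP at 65.80° ✓; |JP| = 18.60 ✓; ∠(JP, PK) = 90.00° ✓; |PK| = 27.60 ✓; ∠PKZ = 79.60° ✓; |KZ| = 8.900 ✓; ∠KZS = 112.2° ✓; |ZS| = 8.300 ✓; ∠ZSL = 140.9° ✓; |SL| = 27.50 ✓; ∠SLQ = 132.3° ✓; |LQ| = 25.30 ✓; ∠LQE = 54.60° ✓; |QE| = 34.20 ✗.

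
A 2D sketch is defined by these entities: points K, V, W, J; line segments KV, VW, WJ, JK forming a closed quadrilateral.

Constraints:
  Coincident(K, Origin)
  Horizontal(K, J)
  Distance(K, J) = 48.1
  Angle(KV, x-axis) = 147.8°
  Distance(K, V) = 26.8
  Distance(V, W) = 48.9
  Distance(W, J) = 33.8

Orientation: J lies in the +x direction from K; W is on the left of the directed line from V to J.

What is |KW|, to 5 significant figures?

35.245

K is at the origin; K and J share the same y with |KJ| = 48.1 and J in +x, so J = (48.1, 0). KV runs at 147.8° with |KV| = 26.8, so V = (-22.678, 14.281). W is determined by |VW| = 48.9 and |WJ| = 33.8 together: it lies at the intersection of circle(V, 48.9) and circle(J, 33.8). With |VJ| = 72.204, the foot of the radical line on VJ is 44.750 from V and the perpendicular offset is √(48.9² − 44.750²) = 19.715. Taking the left-of-VJ solution: W = (25.087, 24.756).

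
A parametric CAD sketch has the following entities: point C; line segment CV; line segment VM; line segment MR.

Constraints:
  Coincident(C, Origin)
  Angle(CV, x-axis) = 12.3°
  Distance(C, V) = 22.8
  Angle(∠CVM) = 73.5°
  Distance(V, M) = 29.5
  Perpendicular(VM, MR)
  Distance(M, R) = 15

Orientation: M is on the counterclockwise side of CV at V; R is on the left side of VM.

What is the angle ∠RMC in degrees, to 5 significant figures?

46.485°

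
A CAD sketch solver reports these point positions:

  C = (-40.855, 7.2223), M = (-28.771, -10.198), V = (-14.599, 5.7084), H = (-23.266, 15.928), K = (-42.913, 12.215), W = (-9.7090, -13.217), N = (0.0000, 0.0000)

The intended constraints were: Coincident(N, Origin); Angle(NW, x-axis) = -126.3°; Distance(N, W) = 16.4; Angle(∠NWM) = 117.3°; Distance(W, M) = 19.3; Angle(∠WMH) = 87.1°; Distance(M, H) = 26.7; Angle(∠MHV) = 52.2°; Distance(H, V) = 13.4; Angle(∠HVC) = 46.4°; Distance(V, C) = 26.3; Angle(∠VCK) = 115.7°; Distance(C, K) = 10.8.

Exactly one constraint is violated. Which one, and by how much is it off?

Distance(C, K) = 10.8 — off by 5.40.

N = (0.00, 0.00) ✓; NW at -126.3° ✓; |NW| = 16.40 ✓; ∠NWM = 117.3° ✓; |WM| = 19.30 ✓; ∠WMH = 87.10° ✓; |MH| = 26.70 ✓; ∠MHV = 52.20° ✓; |HV| = 13.40 ✓; ∠HVC = 46.40° ✓; |VC| = 26.30 ✓; ∠VCK = 115.7° ✓; |CK| = 5.400 ✗.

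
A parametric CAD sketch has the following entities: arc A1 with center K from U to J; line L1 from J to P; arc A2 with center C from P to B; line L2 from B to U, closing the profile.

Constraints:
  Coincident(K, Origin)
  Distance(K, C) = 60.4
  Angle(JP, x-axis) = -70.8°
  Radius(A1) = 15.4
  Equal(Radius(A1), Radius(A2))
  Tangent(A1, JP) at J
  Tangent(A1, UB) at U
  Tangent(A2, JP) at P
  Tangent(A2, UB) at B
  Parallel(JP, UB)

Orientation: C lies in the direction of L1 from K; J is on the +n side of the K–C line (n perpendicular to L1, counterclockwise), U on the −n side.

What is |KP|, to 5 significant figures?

62.332

Tangency of A1 to both parallel lines with radius 15.4 puts J and U at K ± 15.4·n: J = (14.543, 5.0645), U = (-14.543, -5.0645). Equal radii place P and B the same way about C: P = C + 15.4·n = (34.407, -51.976), B = C − 15.4·n = (5.3201, -62.105). Then |KP| = |P − K| = 62.332.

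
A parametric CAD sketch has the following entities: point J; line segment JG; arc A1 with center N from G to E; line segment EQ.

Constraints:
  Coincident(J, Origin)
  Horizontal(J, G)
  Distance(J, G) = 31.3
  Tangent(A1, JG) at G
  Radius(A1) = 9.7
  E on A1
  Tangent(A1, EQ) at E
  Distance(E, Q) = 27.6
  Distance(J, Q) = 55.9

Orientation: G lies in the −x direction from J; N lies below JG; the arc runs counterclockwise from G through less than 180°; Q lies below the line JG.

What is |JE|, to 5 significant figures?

42.050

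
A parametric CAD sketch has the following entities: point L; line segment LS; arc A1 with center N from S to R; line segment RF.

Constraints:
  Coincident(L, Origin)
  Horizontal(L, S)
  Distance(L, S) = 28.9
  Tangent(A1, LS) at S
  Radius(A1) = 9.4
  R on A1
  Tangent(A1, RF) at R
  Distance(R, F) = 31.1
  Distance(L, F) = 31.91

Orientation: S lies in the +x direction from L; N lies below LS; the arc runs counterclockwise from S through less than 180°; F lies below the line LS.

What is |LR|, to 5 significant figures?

21.300

Checks: |NS| = 9.400 ✓; |NR| = 9.400 ✓; ∠(NR, RF) = 90.00° ✓; |RF| = 31.10 ✓; |LF| = 31.91 ✓.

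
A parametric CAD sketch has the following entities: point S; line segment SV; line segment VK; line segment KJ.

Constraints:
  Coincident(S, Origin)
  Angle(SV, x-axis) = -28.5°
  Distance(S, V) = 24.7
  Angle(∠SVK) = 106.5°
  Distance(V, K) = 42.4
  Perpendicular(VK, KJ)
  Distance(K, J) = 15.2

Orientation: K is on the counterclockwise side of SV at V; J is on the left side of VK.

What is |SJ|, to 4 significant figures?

50.14

S is at the origin; SV runs at -28.5° with length 24.7, so V = 24.7·(cos -28.5°, sin -28.5°) = (21.71, -11.79). ∠SVK = 106.5°, so VK runs at -28.5° + (180° − 106.5°) = 45.00° from the x-axis; with |VK| = 42.4, K = V + 42.4·(cos 45.00°, sin 45.00°) = (51.69, 18.20). VK ⟂ KJ; with |KJ| = 15.2 on the left of VK, J = K + 15.2·(-0.7071, 0.7071) = (40.94, 28.94). Then |SJ| = |J − S| = 50.14.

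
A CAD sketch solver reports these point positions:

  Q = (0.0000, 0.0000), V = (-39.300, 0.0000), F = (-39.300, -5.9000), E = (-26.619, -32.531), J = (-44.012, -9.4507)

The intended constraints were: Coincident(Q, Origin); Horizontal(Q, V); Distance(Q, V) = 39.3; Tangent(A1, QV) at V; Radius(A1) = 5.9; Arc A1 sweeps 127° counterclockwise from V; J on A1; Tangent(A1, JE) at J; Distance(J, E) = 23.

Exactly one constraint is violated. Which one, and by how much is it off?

Distance(J, E) = 23 — off by 5.90.

Q = (0.00, 0.00) ✓; Q.y = 0.00, V.y = 0.00 ✓; |QV| = 39.30 ✓; ∠(FV, VQ) = 90.00° ✓; |FV| = 5.900 ✓; bearing(F→J) − bearing(F→V) = 127.0° ✓; |FJ| = 5.900 ✓; ∠(FJ, JE) = 90.00° ✓; |JE| = 28.90 ✗.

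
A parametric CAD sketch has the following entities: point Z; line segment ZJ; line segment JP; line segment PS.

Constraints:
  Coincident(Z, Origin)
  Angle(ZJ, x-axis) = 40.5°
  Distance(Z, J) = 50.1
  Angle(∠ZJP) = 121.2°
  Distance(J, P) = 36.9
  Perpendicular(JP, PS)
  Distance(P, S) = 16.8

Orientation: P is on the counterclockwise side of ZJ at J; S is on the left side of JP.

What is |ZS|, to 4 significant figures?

68.04

Z is at the origin; ZJ runs at 40.5° with length 50.1, so J = 50.1·(cos 40.5°, sin 40.5°) = (38.10, 32.54). ∠ZJP = 121.2°, so JP runs at 40.5° + (180° − 121.2°) = 99.30° from the x-axis; with |JP| = 36.9, P = J + 36.9·(cos 99.30°, sin 99.30°) = (32.13, 68.95). JP ⟂ PS; with |PS| = 16.8 on the left of JP, S = P + 16.8·(-0.9869, -0.1616) = (15.55, 66.24). Then |ZS| = |S − Z| = 68.04.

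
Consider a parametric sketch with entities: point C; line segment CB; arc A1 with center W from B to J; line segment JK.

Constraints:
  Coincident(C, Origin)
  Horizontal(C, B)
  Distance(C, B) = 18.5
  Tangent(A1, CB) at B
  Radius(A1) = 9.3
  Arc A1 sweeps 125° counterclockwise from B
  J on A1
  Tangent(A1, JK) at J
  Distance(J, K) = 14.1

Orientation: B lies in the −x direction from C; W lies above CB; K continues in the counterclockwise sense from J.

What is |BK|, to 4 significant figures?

26.19

C is at the origin; CB is horizontal with |CB| = 18.5 and B on the −x side, so B = (-18.50, 0.000). Since A1 is tangent to CB there, WB ⟂ CB, so W = B + (0, 9.3) = (-18.50, 9.300). On A1, B sits at bearing -90° from W; a 125° counterclockwise sweep puts J at bearing 35°, so J = W + 9.3·(cos 35°, sin 35°) = (-10.88, 14.63). The tangent condition forces WJ to be normal to JK, so JK runs along (−sin 35°, cos 35°); with |JK| = 14.1, K = (-18.97, 26.18). Then |BK| = |K − B| = 26.19.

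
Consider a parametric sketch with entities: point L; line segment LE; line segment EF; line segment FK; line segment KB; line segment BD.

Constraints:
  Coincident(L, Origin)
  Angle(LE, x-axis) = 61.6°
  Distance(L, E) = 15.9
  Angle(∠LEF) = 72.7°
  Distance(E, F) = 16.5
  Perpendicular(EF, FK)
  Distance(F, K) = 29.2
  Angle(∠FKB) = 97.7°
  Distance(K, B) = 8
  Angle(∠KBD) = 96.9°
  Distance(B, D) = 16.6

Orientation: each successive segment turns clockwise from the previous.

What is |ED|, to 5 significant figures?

14.870

L is at the origin; LE runs at 61.6° with length 15.9, so E = (7.5624, 13.986). ∠LEF = 72.7° gives EF at -45.700° from the x-axis; with |EF| = 16.5, F = (19.086, 2.1775). EF ⟂ FK, so FK runs at -135.70°; with |FK| = 29.2, K = (-1.8120, -18.216). ∠FKB = 97.7° gives KB at 142.00° from the x-axis; with |KB| = 8.0, B = (-8.1160, -13.291). ∠KBD = 96.9° gives BD at 58.900° from the x-axis; with |BD| = 16.6, D = (0.45842, 0.92308). Then |ED| = |D − E| = 14.870.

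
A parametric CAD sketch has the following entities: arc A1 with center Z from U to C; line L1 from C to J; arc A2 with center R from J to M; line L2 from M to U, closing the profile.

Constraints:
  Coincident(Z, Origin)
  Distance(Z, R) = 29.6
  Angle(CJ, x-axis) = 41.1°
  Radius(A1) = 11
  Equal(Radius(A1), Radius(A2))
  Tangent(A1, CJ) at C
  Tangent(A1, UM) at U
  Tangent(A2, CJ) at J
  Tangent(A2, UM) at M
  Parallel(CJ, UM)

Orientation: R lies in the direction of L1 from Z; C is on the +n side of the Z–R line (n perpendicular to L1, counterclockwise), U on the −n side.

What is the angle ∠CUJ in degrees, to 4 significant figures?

53.38°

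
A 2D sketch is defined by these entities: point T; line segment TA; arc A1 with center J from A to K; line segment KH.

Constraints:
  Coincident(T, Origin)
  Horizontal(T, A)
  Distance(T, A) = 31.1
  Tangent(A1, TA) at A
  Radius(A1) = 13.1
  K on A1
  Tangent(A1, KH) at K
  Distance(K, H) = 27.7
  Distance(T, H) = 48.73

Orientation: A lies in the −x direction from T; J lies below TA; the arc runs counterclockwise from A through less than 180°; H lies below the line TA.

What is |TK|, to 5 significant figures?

46.429

T is at the origin; T and A share the same y with |TA| = 31.1 and A on the −x side, so A = (-31.100, 0.0000). Tangency of A1 to TA means the radius JA is perpendicular to TA, so J = A + (0, -13.1) = (-31.100, -13.100). Since JK ⟂ KH (tangency), |JH| = √(13.1² + 27.7²) = 30.641 regardless of where K sits on A1. So H lies on both circle(T, 48.73) and circle(J, 30.641); the below-TA intersection is H = (-23.382, -42.754). K is the foot of the tangent from H: K = (-41.150, -21.503).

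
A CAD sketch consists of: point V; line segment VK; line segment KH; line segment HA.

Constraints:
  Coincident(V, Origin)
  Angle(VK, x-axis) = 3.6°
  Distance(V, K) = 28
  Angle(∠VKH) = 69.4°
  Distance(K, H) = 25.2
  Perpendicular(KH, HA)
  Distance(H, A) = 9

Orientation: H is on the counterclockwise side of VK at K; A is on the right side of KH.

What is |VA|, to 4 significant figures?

38.41

V is at the origin; VK runs at 3.6° with length 28.0, so K = 28.0·(cos 3.6°, sin 3.6°) = (27.94, 1.758). ∠VKH = 69.4°, so KH runs at 3.6° + (180° − 69.4°) = 114.2° from the x-axis; with |KH| = 25.2, H = K + 25.2·(cos 114.2°, sin 114.2°) = (17.61, 24.74). The perpendicularity gives HA at right angles to KH; with |HA| = 9.0 on the right of KH, A = H + 9.0·(0.9121, 0.4099) = (25.82, 28.43). Then |VA| = |A − V| = 38.41.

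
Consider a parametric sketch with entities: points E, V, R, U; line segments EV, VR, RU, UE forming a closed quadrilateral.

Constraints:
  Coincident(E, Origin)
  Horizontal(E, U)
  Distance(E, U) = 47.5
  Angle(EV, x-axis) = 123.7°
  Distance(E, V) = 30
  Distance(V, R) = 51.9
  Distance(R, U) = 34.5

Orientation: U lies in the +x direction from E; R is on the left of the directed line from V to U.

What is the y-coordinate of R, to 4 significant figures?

32.06

E is at the origin; E and U share the same y with |EU| = 47.5 and U in +x, so U = (47.5, 0). EV runs at 123.7° with |EV| = 30.0, so V = (-16.65, 24.96). R is determined by |VR| = 51.9 and |RU| = 34.5 together: it lies at the intersection of circle(V, 51.9) and circle(U, 34.5). With |VU| = 68.83, the foot of the radical line on VU is 45.34 from V and the perpendicular offset is √(51.9² − 45.34²) = 25.26. Taking the left-of-VU solution: R = (34.77, 32.06).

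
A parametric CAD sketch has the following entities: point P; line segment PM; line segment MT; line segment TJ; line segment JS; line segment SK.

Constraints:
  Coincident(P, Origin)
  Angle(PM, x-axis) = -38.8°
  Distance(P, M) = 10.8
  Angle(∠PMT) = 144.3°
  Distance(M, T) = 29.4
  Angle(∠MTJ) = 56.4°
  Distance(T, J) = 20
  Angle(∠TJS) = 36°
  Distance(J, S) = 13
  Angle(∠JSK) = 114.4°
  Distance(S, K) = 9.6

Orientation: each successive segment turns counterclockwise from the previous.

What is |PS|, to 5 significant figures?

26.688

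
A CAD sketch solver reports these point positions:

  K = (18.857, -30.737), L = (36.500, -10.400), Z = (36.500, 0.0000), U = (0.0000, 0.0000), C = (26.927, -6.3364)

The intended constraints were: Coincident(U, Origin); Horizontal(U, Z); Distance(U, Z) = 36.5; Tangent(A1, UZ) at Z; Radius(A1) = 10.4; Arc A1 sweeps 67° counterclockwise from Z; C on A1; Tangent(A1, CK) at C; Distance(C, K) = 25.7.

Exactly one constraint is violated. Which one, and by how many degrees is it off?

Tangent(A1, CK) at C — off by 4.70°.

U = (0.00, 0.00) ✓; U.y = 0.00, Z.y = 0.00 ✓; |UZ| = 36.50 ✓; ∠(LZ, ZU) = 90.00° ✓; |LZ| = 10.40 ✓; bearing(L→C) − bearing(L→Z) = 67.00° ✓; |LC| = 10.40 ✓; ∠(LC, CK) = 85.30° ✗; |CK| = 25.70 ✓.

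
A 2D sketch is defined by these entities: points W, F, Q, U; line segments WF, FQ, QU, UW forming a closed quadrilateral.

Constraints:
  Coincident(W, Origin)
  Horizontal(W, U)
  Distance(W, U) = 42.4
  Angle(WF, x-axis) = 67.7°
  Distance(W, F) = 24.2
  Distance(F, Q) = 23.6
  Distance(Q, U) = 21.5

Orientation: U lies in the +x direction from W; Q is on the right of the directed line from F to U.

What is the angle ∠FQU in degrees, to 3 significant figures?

125°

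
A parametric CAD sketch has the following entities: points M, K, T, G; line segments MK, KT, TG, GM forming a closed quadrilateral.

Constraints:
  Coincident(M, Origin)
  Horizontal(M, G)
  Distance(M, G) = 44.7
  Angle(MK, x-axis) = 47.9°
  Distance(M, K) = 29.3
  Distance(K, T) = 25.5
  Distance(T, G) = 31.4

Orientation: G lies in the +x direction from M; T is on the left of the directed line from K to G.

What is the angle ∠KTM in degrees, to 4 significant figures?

13.77°

M is at the origin; M and G share the same y with |MG| = 44.7 and G in +x, so G = (44.7, 0). MK runs at 47.9° with |MK| = 29.3, so K = (19.64, 21.74). T is determined by |KT| = 25.5 and |TG| = 31.4 together: it lies at the intersection of circle(K, 25.5) and circle(G, 31.4). With |KG| = 33.17, the foot of the radical line on KG is 11.53 from K and the perpendicular offset is √(25.5² − 11.53²) = 22.75. Taking the left-of-KG solution: T = (43.26, 31.37).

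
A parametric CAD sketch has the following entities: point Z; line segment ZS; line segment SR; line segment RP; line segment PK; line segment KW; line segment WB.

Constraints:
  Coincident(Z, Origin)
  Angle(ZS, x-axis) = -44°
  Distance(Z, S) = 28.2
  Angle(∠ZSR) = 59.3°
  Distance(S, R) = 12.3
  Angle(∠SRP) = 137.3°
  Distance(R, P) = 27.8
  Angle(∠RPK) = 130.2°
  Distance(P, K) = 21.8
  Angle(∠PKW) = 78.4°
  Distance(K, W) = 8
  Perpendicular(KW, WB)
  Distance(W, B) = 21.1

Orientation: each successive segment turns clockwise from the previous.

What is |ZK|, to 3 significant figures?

23.9

∠SRP = 137.3° gives RP at 153° from the x-axis; with |RP| = 27.8, P = (-16.3, -10.0). ∠RPK = 130.2° gives PK at 103° from the x-axis; with |PK| = 21.8, K = (-21.1, 11.2). Then |ZK| = |K − Z| = 23.9.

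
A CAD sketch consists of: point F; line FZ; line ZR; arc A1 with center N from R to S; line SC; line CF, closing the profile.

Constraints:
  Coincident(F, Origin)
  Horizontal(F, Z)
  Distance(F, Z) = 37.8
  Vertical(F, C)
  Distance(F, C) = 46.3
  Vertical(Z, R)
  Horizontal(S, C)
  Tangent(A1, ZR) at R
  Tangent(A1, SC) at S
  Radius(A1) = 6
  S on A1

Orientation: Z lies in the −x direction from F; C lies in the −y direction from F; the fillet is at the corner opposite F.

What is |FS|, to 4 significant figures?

56.17

The virtual corner opposite F is at (-37.80, -46.30). The tangent condition forces NR to be normal to ZR and A1 meets SC tangentially, so NS is at right angles to SC, with radius 6.0, so the center N sits 6.0 in from both sides at N = (-31.80, -40.30). That places the tangent points at R = (-37.80, -40.30) on ZR and S = (-31.80, -46.30) on SC. Then |FS| = |S − F| = 56.17.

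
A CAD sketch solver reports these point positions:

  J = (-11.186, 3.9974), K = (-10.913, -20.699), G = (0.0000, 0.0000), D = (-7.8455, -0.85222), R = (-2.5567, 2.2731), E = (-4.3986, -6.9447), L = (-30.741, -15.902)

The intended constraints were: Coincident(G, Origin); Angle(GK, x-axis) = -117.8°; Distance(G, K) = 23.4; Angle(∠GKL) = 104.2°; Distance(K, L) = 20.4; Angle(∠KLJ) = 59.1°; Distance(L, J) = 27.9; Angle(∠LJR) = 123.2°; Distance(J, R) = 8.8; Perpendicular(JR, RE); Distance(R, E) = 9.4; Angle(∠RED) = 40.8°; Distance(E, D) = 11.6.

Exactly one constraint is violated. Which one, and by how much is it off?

Distance(E, D) = 11.6 — off by 4.60.

G = (0.00, 0.00) ✓; GK at -117.8° ✓; |GK| = 23.40 ✓; ∠GKL = 104.2° ✓; |KL| = 20.40 ✓; ∠KLJ = 59.10° ✓; |LJ| = 27.90 ✓; ∠LJR = 123.2° ✓; |JR| = 8.800 ✓; ∠(JR, RE) = 90.00° ✓; |RE| = 9.400 ✓; ∠RED = 40.80° ✓; |ED| = 7.000 ✗.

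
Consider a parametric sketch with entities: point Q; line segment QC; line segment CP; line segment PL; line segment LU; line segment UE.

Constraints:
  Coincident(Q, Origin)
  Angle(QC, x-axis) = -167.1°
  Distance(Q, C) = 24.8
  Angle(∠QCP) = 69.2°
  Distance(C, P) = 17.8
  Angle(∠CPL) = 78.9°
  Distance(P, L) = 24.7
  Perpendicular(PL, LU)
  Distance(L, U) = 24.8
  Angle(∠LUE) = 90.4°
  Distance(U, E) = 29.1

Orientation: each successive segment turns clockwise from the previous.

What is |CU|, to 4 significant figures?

22.50

Q is at the origin; QC runs at -167.1° with length 24.8, so C = (-24.17, -5.537). ∠QCP = 69.2° gives CP at 82.10° from the x-axis; with |CP| = 17.8, P = (-21.73, 12.09). ∠CPL = 78.9° gives PL at -19.00° from the x-axis; with |PL| = 24.7, L = (1.627, 4.053). The perpendicularity gives LU at right angles to PL, so LU runs at -109.0°; with |LU| = 24.8, U = (-6.447, -19.40). Then |CU| = |U − C| = 22.50.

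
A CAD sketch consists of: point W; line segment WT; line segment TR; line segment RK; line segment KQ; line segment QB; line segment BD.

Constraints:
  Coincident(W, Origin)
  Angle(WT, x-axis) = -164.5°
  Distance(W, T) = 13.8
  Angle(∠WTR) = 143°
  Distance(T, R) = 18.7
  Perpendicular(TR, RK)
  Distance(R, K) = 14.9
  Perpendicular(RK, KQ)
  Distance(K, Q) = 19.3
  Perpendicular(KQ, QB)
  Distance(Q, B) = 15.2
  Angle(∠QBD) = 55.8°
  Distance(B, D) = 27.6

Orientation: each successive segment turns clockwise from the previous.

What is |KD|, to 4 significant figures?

3.541

W is at the origin; WT runs at -164.5° with length 13.8, so T = (-13.30, -3.688). ∠WTR = 143.0° gives TR at 158.5° from the x-axis; with |TR| = 18.7, R = (-30.70, 3.166). TR is perpendicular to RK, so RK runs at 68.50°; with |RK| = 14.9, K = (-25.24, 17.03). The perpendicularity gives KQ at right angles to RK, so KQ runs at -21.50°; with |KQ| = 19.3, Q = (-7.279, 9.955). KQ ⟂ QB, so QB runs at -111.5°; with |QB| = 15.2, B = (-12.85, -4.187). ∠QBD = 55.8° gives BD at 124.3° from the x-axis; with |BD| = 27.6, D = (-28.40, 18.61). Then |KD| = |D − K| = 3.541.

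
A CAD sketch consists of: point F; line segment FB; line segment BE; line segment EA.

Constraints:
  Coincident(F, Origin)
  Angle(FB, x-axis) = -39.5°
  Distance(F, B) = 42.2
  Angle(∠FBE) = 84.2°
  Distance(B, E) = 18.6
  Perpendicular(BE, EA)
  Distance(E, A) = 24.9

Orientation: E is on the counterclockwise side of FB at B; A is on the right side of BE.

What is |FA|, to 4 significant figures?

68.40

F is at the origin; FB runs at -39.5° with length 42.2, so B = 42.2·(cos -39.5°, sin -39.5°) = (32.56, -26.84). ∠FBE = 84.2°, so BE runs at -39.5° + (180° − 84.2°) = 56.30° from the x-axis; with |BE| = 18.6, E = B + 18.6·(cos 56.30°, sin 56.30°) = (42.88, -11.37). BE is perpendicular to EA; with |EA| = 24.9 on the right of BE, A = E + 24.9·(0.8320, -0.5548) = (63.60, -25.18). Then |FA| = |A − F| = 68.40.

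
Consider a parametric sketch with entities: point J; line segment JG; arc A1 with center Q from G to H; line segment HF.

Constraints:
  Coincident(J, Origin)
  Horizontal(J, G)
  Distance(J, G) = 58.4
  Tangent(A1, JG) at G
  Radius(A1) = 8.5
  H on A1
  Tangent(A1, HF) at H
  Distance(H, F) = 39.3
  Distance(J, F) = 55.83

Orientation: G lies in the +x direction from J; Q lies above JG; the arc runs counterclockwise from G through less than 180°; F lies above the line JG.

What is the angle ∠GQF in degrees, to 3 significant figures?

147°

J is at the origin; JG is horizontal with |JG| = 58.4 and G on the +x side, so G = (58.4, 0.00). Since A1 is tangent to JG there, QG ⟂ JG, so Q = G + (0, 8.5) = (58.4, 8.50). Since QH ⟂ HF (tangency), |QF| = √(8.5² + 39.3²) = 40.2 regardless of where H sits on A1. So F lies on both circle(J, 55.83) and circle(Q, 40.2); the above-JG intersection is F = (36.5, 42.2). H is the foot of the tangent from F: H = (64.4, 14.5).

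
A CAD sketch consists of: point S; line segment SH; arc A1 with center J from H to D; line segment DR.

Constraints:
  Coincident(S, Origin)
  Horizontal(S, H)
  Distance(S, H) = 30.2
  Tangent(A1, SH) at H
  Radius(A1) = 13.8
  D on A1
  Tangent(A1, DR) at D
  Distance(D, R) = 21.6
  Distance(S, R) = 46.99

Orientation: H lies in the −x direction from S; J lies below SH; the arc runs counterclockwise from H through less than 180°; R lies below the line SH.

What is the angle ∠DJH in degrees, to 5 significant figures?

131.85°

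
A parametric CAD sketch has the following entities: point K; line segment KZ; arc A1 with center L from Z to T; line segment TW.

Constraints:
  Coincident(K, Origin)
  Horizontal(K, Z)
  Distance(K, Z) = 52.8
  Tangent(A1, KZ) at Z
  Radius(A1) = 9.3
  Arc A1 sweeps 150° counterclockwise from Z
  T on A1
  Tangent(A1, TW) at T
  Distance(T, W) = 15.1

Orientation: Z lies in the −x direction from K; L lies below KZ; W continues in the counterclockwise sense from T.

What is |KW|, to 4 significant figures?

50.88

On A1, Z sits at bearing 90° from L; a 150° counterclockwise sweep puts T at bearing 240°, so T = L + 9.3·(cos 240°, sin 240°) = (-57.45, -17.35). The tangent condition forces LT to be normal to TW, so TW runs along (−sin 240°, cos 240°); with |TW| = 15.1, W = (-44.37, -24.90). Then |KW| = |W − K| = 50.88.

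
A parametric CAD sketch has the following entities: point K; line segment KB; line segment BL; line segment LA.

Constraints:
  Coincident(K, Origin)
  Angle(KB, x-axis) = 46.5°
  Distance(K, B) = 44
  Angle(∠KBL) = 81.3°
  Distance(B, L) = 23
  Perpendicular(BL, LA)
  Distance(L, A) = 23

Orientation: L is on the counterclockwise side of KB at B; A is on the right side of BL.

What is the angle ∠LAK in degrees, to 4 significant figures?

13.81°

K is at the origin; KB runs at 46.5° with length 44.0, so B = 44.0·(cos 46.5°, sin 46.5°) = (30.29, 31.92). ∠KBL = 81.3°, so BL runs at 46.5° + (180° − 81.3°) = 145.2° from the x-axis; with |BL| = 23.0, L = B + 23.0·(cos 145.2°, sin 145.2°) = (11.40, 45.04). The perpendicularity gives LA at right angles to BL; with |LA| = 23.0 on the right of BL, A = L + 23.0·(0.5707, 0.8211) = (24.53, 63.93). Then cos ∠LAK = AL·AK / (|AL||AK|), giving 13.81°.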